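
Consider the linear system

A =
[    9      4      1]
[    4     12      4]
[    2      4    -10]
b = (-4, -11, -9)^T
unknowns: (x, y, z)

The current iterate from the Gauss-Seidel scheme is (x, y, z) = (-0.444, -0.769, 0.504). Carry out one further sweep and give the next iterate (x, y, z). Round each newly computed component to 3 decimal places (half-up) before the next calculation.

One sweep:
  x = (-4 - (4)·-0.769 - (1)·0.504) / (9) = -0.159
  y = (-11 - (4)·-0.159 - (4)·0.504) / (12) = -1.032
  z = (-9 - (2)·-0.159 - (4)·-1.032) / (-10) = 0.455

(-0.159, -1.032, 0.455)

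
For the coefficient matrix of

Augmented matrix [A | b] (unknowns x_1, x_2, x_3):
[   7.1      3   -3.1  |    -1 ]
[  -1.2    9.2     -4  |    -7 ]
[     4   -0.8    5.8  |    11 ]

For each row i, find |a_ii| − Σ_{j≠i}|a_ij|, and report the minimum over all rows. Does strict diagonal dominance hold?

1

row 1: |7.1| − (3+3.1) = 1
row 2: |9.2| − (1.2+4) = 4
row 3: |5.8| − (4+0.8) = 1
minimum over rows = 1 → strictly diagonally dominant (convergence guaranteed)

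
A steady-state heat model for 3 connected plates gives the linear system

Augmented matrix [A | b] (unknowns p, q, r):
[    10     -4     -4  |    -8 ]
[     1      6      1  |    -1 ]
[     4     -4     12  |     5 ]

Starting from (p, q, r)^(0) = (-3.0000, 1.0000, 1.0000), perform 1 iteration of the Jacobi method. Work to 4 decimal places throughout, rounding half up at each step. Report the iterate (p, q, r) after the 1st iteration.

(0.0000, 0.1667, 1.7500)

Iteration 1:
  p = (-8 - (-4)·1.0000 - (-4)·1.0000) / (10) = 0.0000
  q = (-1 - (1)·-3.0000 - (1)·1.0000) / (6) = 0.1667
  r = (5 - (4)·-3.0000 - (-4)·1.0000) / (12) = 1.7500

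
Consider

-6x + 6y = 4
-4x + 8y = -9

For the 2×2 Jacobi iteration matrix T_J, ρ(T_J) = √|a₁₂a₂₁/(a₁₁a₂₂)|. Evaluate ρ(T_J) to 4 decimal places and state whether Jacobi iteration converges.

0.7071

a₁₂a₂₁/(a₁₁a₂₂) = (6)·(-4) / ((-6)·(8)) = 0.500000
ρ = √|0.500000| = √0.500000 = 0.7071
ρ < 1, so Jacobi converges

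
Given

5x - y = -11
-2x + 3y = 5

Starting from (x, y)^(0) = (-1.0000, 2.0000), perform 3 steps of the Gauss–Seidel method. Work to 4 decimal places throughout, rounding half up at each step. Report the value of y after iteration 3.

Iteration 1:
  x = (-11 - (-1)·2.0000) / (5) = -1.8000
  y = (5 - (-2)·-1.8000) / (3) = 0.4667
Iteration 2:
  x = (-11 - (-1)·0.4667) / (5) = -2.1067
  y = (5 - (-2)·-2.1067) / (3) = 0.2622
Iteration 3:
  x = (-11 - (-1)·0.2622) / (5) = -2.1476
  y = (5 - (-2)·-2.1476) / (3) = 0.2349

0.2349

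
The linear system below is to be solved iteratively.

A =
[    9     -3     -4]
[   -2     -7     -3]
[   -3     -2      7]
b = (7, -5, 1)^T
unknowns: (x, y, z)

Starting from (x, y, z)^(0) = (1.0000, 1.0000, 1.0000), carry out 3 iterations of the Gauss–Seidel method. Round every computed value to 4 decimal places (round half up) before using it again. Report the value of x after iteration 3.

1.0821

Iteration 1:
  x = (7 - (-3)·1.0000 - (-4)·1.0000) / (9) = 1.5556
  y = (-5 - (-2)·1.5556 - (-3)·1.0000) / (-7) = -0.1587
  z = (1 - (-3)·1.5556 - (-2)·-0.1587) / (7) = 0.7642
Iteration 2:
  x = (7 - (-3)·-0.1587 - (-4)·0.7642) / (9) = 1.0645
  y = (-5 - (-2)·1.0645 - (-3)·0.7642) / (-7) = 0.0826
  z = (1 - (-3)·1.0645 - (-2)·0.0826) / (7) = 0.6227
Iteration 3:
  x = (7 - (-3)·0.0826 - (-4)·0.6227) / (9) = 1.0821
  y = (-5 - (-2)·1.0821 - (-3)·0.6227) / (-7) = 0.1382
  z = (1 - (-3)·1.0821 - (-2)·0.1382) / (7) = 0.6461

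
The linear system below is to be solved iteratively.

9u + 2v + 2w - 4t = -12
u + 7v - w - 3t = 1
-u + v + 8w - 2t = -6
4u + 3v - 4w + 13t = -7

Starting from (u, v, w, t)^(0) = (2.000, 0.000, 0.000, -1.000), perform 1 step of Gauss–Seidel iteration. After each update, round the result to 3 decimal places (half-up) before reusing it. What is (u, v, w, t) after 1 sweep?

Iteration 1:
  u = (-12 - (2)·0.000 - (2)·0.000 - (-4)·-1.000) / (9) = -1.778
  v = (1 - (1)·-1.778 - (-1)·0.000 - (-3)·-1.000) / (7) = -0.032
  w = (-6 - (-1)·-1.778 - (1)·-0.032 - (-2)·-1.000) / (8) = -1.218
  t = (-7 - (4)·-1.778 - (3)·-0.032 - (-4)·-1.218) / (13) = -0.359

(-1.778, -0.032, -1.218, -0.359)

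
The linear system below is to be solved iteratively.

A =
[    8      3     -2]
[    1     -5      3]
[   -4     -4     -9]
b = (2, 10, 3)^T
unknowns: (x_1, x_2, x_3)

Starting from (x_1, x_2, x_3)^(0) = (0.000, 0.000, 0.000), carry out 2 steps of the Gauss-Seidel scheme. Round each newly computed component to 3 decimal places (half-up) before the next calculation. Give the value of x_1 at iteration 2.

1.087

Iteration 1:
  x_1 = (2 - (3)·0.000 - (-2)·0.000) / (8) = 0.250
  x_2 = (10 - (1)·0.250 - (3)·0.000) / (-5) = -1.950
  x_3 = (3 - (-4)·0.250 - (-4)·-1.950) / (-9) = 0.422
Iteration 2:
  x_1 = (2 - (3)·-1.950 - (-2)·0.422) / (8) = 1.087
  x_2 = (10 - (1)·1.087 - (3)·0.422) / (-5) = -1.529
  x_3 = (3 - (-4)·1.087 - (-4)·-1.529) / (-9) = -0.137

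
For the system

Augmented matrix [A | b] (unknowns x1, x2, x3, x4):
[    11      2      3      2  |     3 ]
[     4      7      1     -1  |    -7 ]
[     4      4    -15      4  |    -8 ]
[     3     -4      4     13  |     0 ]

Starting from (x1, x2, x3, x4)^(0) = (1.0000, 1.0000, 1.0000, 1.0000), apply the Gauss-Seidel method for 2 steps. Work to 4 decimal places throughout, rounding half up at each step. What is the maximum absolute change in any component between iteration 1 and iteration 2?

0.7028

Iteration 1:
  x1 = (3 - (2)·1.0000 - (3)·1.0000 - (2)·1.0000) / (11) = -0.3636
  x2 = (-7 - (4)·-0.3636 - (1)·1.0000 - (-1)·1.0000) / (7) = -0.7922
  x3 = (-8 - (4)·-0.3636 - (4)·-0.7922 - (4)·1.0000) / (-15) = 0.4918
  x4 = (0 - (3)·-0.3636 - (-4)·-0.7922 - (4)·0.4918) / (13) = -0.3112
Iteration 2:
  x1 = (3 - (2)·-0.7922 - (3)·0.4918 - (2)·-0.3112) / (11) = 0.3392
  x2 = (-7 - (4)·0.3392 - (1)·0.4918 - (-1)·-0.3112) / (7) = -1.3085
  x3 = (-8 - (4)·0.3392 - (4)·-1.3085 - (4)·-0.3112) / (-15) = 0.1919
  x4 = (0 - (3)·0.3392 - (-4)·-1.3085 - (4)·0.1919) / (13) = -0.5399
Change: (0.7028, -0.5163, -0.2999, -0.2287) → max |·| = 0.7028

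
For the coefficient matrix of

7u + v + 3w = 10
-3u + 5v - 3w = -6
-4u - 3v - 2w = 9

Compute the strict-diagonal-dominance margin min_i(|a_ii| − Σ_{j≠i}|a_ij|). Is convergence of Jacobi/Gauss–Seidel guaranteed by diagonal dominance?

row 1: |7| − (1+3) = 3
row 2: |5| − (3+3) = -1
row 3: |-2| − (4+3) = -5
minimum over rows = -5 → not strictly diagonally dominant

-5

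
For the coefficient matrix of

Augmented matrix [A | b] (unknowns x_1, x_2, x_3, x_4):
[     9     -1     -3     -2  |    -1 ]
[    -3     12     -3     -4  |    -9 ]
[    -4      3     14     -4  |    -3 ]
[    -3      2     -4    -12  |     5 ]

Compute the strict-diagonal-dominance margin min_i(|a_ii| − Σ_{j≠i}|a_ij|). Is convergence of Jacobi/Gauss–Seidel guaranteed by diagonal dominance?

2

row 1: |9| − (1+3+2) = 3
row 2: |12| − (3+3+4) = 2
row 3: |14| − (4+3+4) = 3
row 4: |-12| − (3+2+4) = 3
minimum over rows = 2 → strictly diagonally dominant (convergence guaranteed)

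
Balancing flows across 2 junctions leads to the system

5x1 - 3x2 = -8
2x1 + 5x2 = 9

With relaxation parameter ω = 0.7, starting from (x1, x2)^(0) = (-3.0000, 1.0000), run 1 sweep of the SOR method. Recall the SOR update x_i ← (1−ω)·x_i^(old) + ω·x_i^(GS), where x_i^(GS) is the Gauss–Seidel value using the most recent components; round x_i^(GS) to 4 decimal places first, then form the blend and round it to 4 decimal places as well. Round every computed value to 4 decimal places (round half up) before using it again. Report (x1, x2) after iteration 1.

Iteration 1:
  x1: GS value = (-8 - (-3)·1.0000) / (5) = -1.0000;  x1 ← (1−ω)·-3.0000 + ω·-1.0000 = -1.6000
  x2: GS value = (9 - (2)·-1.6000) / (5) = 2.4400;  x2 ← (1−ω)·1.0000 + ω·2.4400 = 2.0080

(-1.6000, 2.0080)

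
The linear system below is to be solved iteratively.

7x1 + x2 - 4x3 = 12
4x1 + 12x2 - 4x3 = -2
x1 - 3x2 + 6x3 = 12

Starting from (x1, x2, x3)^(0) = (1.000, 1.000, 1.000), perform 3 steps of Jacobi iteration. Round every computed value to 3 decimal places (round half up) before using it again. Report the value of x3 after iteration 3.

Iteration 1:
  x1 = (12 - (1)·1.000 - (-4)·1.000) / (7) = 2.143
  x2 = (-2 - (4)·1.000 - (-4)·1.000) / (12) = -0.167
  x3 = (12 - (1)·1.000 - (-3)·1.000) / (6) = 2.333
Iteration 2:
  x1 = (12 - (1)·-0.167 - (-4)·2.333) / (7) = 3.071
  x2 = (-2 - (4)·2.143 - (-4)·2.333) / (12) = -0.103
  x3 = (12 - (1)·2.143 - (-3)·-0.167) / (6) = 1.559
Iteration 3:
  x1 = (12 - (1)·-0.103 - (-4)·1.559) / (7) = 2.620
  x2 = (-2 - (4)·3.071 - (-4)·1.559) / (12) = -0.671
  x3 = (12 - (1)·3.071 - (-3)·-0.103) / (6) = 1.437

1.437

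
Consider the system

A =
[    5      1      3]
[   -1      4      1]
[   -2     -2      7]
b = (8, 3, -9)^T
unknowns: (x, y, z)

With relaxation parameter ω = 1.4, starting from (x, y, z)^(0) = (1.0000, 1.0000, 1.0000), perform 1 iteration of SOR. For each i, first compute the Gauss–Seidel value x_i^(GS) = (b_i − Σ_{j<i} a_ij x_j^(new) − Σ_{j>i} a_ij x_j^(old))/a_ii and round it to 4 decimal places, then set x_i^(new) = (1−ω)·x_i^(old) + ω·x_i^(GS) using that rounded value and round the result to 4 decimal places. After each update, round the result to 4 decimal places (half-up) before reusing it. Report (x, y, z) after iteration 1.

Iteration 1:
  x: GS value = (8 - (1)·1.0000 - (3)·1.0000) / (5) = 0.8000;  x ← (1−ω)·1.0000 + ω·0.8000 = 0.7200
  y: GS value = (3 - (-1)·0.7200 - (1)·1.0000) / (4) = 0.6800;  y ← (1−ω)·1.0000 + ω·0.6800 = 0.5520
  z: GS value = (-9 - (-2)·0.7200 - (-2)·0.5520) / (7) = -0.9223;  z ← (1−ω)·1.0000 + ω·-0.9223 = -1.6912

(0.7200, 0.5520, -1.6912)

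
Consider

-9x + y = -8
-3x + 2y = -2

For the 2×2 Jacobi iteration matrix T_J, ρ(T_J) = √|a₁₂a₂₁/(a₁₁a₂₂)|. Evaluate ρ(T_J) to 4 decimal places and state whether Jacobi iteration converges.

0.4082

a₁₂a₂₁/(a₁₁a₂₂) = (1)·(-3) / ((-9)·(2)) = 0.166667
ρ = √|0.166667| = √0.166667 = 0.4082
ρ < 1, so Jacobi converges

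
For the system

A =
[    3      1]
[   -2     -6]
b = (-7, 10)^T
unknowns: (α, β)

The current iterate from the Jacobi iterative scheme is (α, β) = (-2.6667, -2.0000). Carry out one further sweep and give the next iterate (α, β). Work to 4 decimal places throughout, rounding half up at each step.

(-1.6667, -0.7778)

One sweep:
  α = (-7 - (1)·-2.0000) / (3) = -1.6667
  β = (10 - (-2)·-2.6667) / (-6) = -0.7778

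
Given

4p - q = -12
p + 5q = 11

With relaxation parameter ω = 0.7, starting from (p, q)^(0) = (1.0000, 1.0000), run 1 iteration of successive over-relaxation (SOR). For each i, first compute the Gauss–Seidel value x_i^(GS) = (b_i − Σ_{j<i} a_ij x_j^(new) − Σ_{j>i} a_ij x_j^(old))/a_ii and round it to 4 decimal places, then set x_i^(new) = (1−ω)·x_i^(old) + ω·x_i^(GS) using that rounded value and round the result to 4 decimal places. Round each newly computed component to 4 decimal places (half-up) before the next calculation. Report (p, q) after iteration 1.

Iteration 1:
  p: GS value = (-12 - (-1)·1.0000) / (4) = -2.7500;  p ← (1−ω)·1.0000 + ω·-2.7500 = -1.6250
  q: GS value = (11 - (1)·-1.6250) / (5) = 2.5250;  q ← (1−ω)·1.0000 + ω·2.5250 = 2.0675

(-1.6250, 2.0675)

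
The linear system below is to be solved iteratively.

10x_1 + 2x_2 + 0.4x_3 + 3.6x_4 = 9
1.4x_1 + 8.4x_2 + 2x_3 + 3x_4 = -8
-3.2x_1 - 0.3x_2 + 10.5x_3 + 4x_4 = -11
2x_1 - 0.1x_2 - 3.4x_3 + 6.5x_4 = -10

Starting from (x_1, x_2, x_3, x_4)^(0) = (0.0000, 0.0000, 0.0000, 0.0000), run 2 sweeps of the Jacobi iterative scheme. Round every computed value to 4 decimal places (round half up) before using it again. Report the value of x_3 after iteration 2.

Iteration 1:
  x_1 = (9 - (2)·0.0000 - (0.4)·0.0000 - (3.6)·0.0000) / (10) = 0.9000
  x_2 = (-8 - (1.4)·0.0000 - (2)·0.0000 - (3)·0.0000) / (8.4) = -0.9524
  x_3 = (-11 - (-3.2)·0.0000 - (-0.3)·0.0000 - (4)·0.0000) / (10.5) = -1.0476
  x_4 = (-10 - (2)·0.0000 - (-0.1)·0.0000 - (-3.4)·0.0000) / (6.5) = -1.5385
Iteration 2:
  x_1 = (9 - (2)·-0.9524 - (0.4)·-1.0476 - (3.6)·-1.5385) / (10) = 1.6862
  x_2 = (-8 - (1.4)·0.9000 - (2)·-1.0476 - (3)·-1.5385) / (8.4) = -0.3035
  x_3 = (-11 - (-3.2)·0.9000 - (-0.3)·-0.9524 - (4)·-1.5385) / (10.5) = -0.2144
  x_4 = (-10 - (2)·0.9000 - (-0.1)·-0.9524 - (-3.4)·-1.0476) / (6.5) = -2.3780

-0.2144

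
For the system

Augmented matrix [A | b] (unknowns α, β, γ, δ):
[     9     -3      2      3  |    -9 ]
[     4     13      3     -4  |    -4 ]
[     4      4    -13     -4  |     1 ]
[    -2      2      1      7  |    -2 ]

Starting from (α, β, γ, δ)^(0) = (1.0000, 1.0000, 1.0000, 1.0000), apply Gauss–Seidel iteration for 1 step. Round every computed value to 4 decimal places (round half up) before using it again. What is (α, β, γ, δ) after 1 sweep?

(-1.2222, 0.1453, -0.7160, -0.5741)

Iteration 1:
  α = (-9 - (-3)·1.0000 - (2)·1.0000 - (3)·1.0000) / (9) = -1.2222
  β = (-4 - (4)·-1.2222 - (3)·1.0000 - (-4)·1.0000) / (13) = 0.1453
  γ = (1 - (4)·-1.2222 - (4)·0.1453 - (-4)·1.0000) / (-13) = -0.7160
  δ = (-2 - (-2)·-1.2222 - (2)·0.1453 - (1)·-0.7160) / (7) = -0.5741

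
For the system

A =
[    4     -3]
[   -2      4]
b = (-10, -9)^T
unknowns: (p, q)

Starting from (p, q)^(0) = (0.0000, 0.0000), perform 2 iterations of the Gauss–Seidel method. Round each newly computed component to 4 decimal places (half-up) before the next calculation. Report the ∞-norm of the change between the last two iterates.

Iteration 1:
  p = (-10 - (-3)·0.0000) / (4) = -2.5000
  q = (-9 - (-2)·-2.5000) / (4) = -3.5000
Iteration 2:
  p = (-10 - (-3)·-3.5000) / (4) = -5.1250
  q = (-9 - (-2)·-5.1250) / (4) = -4.8125
Change: (-2.6250, -1.3125) → max |·| = 2.6250

2.6250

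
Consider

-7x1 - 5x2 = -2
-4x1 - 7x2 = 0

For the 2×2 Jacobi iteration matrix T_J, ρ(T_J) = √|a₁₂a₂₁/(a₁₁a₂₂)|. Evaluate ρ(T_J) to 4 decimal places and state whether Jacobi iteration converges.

a₁₂a₂₁/(a₁₁a₂₂) = (-5)·(-4) / ((-7)·(-7)) = 0.408163
ρ = √|0.408163| = √0.408163 = 0.6389
ρ < 1, so Jacobi converges

0.6389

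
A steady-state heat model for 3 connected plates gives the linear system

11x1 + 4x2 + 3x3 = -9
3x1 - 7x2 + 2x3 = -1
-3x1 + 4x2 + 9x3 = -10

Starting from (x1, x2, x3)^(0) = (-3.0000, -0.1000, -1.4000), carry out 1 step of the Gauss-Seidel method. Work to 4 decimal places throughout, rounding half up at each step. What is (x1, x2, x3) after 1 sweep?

(-0.4000, -0.4286, -1.0540)

Iteration 1:
  x1 = (-9 - (4)·-0.1000 - (3)·-1.4000) / (11) = -0.4000
  x2 = (-1 - (3)·-0.4000 - (2)·-1.4000) / (-7) = -0.4286
  x3 = (-10 - (-3)·-0.4000 - (4)·-0.4286) / (9) = -1.0540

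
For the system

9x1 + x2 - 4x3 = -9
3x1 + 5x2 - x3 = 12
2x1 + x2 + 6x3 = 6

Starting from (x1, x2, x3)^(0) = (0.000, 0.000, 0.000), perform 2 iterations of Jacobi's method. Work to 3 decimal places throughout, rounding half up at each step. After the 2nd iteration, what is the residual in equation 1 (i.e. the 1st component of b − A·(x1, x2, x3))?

Iteration 1:
  x1 = (-9 - (1)·0.000 - (-4)·0.000) / (9) = -1.000
  x2 = (12 - (3)·0.000 - (-1)·0.000) / (5) = 2.400
  x3 = (6 - (2)·0.000 - (1)·0.000) / (6) = 1.000
Iteration 2:
  x1 = (-9 - (1)·2.400 - (-4)·1.000) / (9) = -0.822
  x2 = (12 - (3)·-1.000 - (-1)·1.000) / (5) = 3.200
  x3 = (6 - (2)·-1.000 - (1)·2.400) / (6) = 0.933
Residual b − A·x = (-1.070, -0.601, -1.154)

-1.070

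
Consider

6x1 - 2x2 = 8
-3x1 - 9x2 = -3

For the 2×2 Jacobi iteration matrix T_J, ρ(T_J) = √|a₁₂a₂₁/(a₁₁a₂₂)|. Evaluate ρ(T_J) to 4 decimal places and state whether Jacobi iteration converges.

0.3333

a₁₂a₂₁/(a₁₁a₂₂) = (-2)·(-3) / ((6)·(-9)) = -0.111111
ρ = √|-0.111111| = √0.111111 = 0.3333
ρ < 1, so Jacobi converges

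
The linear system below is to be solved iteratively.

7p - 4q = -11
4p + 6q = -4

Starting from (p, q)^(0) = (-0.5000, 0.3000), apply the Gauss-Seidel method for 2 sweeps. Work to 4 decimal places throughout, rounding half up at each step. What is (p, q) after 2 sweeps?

Iteration 1:
  p = (-11 - (-4)·0.3000) / (7) = -1.4000
  q = (-4 - (4)·-1.4000) / (6) = 0.2667
Iteration 2:
  p = (-11 - (-4)·0.2667) / (7) = -1.4190
  q = (-4 - (4)·-1.4190) / (6) = 0.2793

(-1.4190, 0.2793)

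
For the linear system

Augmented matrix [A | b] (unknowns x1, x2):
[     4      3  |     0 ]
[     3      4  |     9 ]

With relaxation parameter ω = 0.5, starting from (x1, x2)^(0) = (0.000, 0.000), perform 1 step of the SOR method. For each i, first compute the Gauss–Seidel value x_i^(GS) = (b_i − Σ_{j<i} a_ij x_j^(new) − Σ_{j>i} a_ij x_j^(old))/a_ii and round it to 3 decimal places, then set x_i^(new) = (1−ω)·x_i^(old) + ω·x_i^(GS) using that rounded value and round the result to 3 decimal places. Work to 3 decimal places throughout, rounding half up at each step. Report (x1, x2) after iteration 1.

(0.000, 1.125)

Iteration 1:
  x1: GS value = (0 - (3)·0.000) / (4) = 0.000;  x1 ← (1−ω)·0.000 + ω·0.000 = 0.000
  x2: GS value = (9 - (3)·0.000) / (4) = 2.250;  x2 ← (1−ω)·0.000 + ω·2.250 = 1.125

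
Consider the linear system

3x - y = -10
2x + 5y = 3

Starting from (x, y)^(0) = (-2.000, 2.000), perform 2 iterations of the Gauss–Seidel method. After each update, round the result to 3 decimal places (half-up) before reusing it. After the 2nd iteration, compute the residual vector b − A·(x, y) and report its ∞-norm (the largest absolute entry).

Iteration 1:
  x = (-10 - (-1)·2.000) / (3) = -2.667
  y = (3 - (2)·-2.667) / (5) = 1.667
Iteration 2:
  x = (-10 - (-1)·1.667) / (3) = -2.778
  y = (3 - (2)·-2.778) / (5) = 1.711
Residual b − A·x = (0.045, 0.001); ∞-norm = 0.045

0.045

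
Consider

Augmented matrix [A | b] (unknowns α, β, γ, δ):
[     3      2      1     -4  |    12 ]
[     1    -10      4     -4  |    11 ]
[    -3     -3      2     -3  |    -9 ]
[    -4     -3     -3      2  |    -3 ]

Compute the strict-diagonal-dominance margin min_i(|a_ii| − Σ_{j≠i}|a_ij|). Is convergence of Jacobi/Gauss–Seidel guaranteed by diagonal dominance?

row 1: |3| − (2+1+4) = -4
row 2: |-10| − (1+4+4) = 1
row 3: |2| − (3+3+3) = -7
row 4: |2| − (4+3+3) = -8
minimum over rows = -8 → not strictly diagonally dominant

-8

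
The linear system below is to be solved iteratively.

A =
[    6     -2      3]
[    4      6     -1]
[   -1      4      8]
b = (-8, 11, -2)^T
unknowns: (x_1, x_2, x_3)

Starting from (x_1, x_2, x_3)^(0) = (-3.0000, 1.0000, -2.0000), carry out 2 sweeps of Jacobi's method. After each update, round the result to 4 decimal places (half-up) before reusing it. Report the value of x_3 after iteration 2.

-2.0000

Iteration 1:
  x_1 = (-8 - (-2)·1.0000 - (3)·-2.0000) / (6) = 0.0000
  x_2 = (11 - (4)·-3.0000 - (-1)·-2.0000) / (6) = 3.5000
  x_3 = (-2 - (-1)·-3.0000 - (4)·1.0000) / (8) = -1.1250
Iteration 2:
  x_1 = (-8 - (-2)·3.5000 - (3)·-1.1250) / (6) = 0.3958
  x_2 = (11 - (4)·0.0000 - (-1)·-1.1250) / (6) = 1.6458
  x_3 = (-2 - (-1)·0.0000 - (4)·3.5000) / (8) = -2.0000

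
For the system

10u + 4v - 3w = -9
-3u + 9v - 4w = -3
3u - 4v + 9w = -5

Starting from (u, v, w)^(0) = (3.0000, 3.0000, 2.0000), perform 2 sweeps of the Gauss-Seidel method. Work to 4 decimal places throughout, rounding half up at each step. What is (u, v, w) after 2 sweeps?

Iteration 1:
  u = (-9 - (4)·3.0000 - (-3)·2.0000) / (10) = -1.5000
  v = (-3 - (-3)·-1.5000 - (-4)·2.0000) / (9) = 0.0556
  w = (-5 - (3)·-1.5000 - (-4)·0.0556) / (9) = -0.0308
Iteration 2:
  u = (-9 - (4)·0.0556 - (-3)·-0.0308) / (10) = -0.9315
  v = (-3 - (-3)·-0.9315 - (-4)·-0.0308) / (9) = -0.6575
  w = (-5 - (3)·-0.9315 - (-4)·-0.6575) / (9) = -0.5373

(-0.9315, -0.6575, -0.5373)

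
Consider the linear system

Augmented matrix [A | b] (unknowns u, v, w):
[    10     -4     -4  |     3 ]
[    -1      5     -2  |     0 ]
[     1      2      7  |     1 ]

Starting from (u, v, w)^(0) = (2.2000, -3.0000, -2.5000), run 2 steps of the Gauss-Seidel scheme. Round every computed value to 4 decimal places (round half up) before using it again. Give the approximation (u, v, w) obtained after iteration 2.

Iteration 1:
  u = (3 - (-4)·-3.0000 - (-4)·-2.5000) / (10) = -1.9000
  v = (0 - (-1)·-1.9000 - (-2)·-2.5000) / (5) = -1.3800
  w = (1 - (1)·-1.9000 - (2)·-1.3800) / (7) = 0.8086
Iteration 2:
  u = (3 - (-4)·-1.3800 - (-4)·0.8086) / (10) = 0.0714
  v = (0 - (-1)·0.0714 - (-2)·0.8086) / (5) = 0.3377
  w = (1 - (1)·0.0714 - (2)·0.3377) / (7) = 0.0362

(0.0714, 0.3377, 0.0362)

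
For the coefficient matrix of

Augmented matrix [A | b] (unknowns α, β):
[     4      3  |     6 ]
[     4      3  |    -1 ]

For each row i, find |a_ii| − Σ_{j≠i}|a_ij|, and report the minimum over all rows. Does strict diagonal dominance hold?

-1

row 1: |4| − (3) = 1
row 2: |3| − (4) = -1
minimum over rows = -1 → not strictly diagonally dominant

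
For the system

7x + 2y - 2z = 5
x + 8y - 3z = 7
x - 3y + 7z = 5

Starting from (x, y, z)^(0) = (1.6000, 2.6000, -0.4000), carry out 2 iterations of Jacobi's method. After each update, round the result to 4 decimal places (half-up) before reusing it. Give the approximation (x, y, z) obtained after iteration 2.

Iteration 1:
  x = (5 - (2)·2.6000 - (-2)·-0.4000) / (7) = -0.1429
  y = (7 - (1)·1.6000 - (-3)·-0.4000) / (8) = 0.5250
  z = (5 - (1)·1.6000 - (-3)·2.6000) / (7) = 1.6000
Iteration 2:
  x = (5 - (2)·0.5250 - (-2)·1.6000) / (7) = 1.0214
  y = (7 - (1)·-0.1429 - (-3)·1.6000) / (8) = 1.4929
  z = (5 - (1)·-0.1429 - (-3)·0.5250) / (7) = 0.9597

(1.0214, 1.4929, 0.9597)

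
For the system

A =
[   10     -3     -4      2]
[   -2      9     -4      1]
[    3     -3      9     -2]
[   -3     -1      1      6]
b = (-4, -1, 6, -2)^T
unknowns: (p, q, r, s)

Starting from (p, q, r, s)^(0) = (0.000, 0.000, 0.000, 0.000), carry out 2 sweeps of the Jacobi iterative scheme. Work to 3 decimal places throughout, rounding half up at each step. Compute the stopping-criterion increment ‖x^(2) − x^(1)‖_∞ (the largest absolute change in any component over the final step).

0.330

Iteration 1:
  p = (-4 - (-3)·0.000 - (-4)·0.000 - (2)·0.000) / (10) = -0.400
  q = (-1 - (-2)·0.000 - (-4)·0.000 - (1)·0.000) / (9) = -0.111
  r = (6 - (3)·0.000 - (-3)·0.000 - (-2)·0.000) / (9) = 0.667
  s = (-2 - (-3)·0.000 - (-1)·0.000 - (1)·0.000) / (6) = -0.333
Iteration 2:
  p = (-4 - (-3)·-0.111 - (-4)·0.667 - (2)·-0.333) / (10) = -0.100
  q = (-1 - (-2)·-0.400 - (-4)·0.667 - (1)·-0.333) / (9) = 0.133
  r = (6 - (3)·-0.400 - (-3)·-0.111 - (-2)·-0.333) / (9) = 0.689
  s = (-2 - (-3)·-0.400 - (-1)·-0.111 - (1)·0.667) / (6) = -0.663
Change: (0.300, 0.244, 0.022, -0.330) → max |·| = 0.330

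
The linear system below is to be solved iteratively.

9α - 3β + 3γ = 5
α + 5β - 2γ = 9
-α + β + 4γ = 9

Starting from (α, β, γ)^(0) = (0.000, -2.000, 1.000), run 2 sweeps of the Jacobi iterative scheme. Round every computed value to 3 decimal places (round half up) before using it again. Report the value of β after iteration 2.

2.989

Iteration 1:
  α = (5 - (-3)·-2.000 - (3)·1.000) / (9) = -0.444
  β = (9 - (1)·0.000 - (-2)·1.000) / (5) = 2.200
  γ = (9 - (-1)·0.000 - (1)·-2.000) / (4) = 2.750
Iteration 2:
  α = (5 - (-3)·2.200 - (3)·2.750) / (9) = 0.372
  β = (9 - (1)·-0.444 - (-2)·2.750) / (5) = 2.989
  γ = (9 - (-1)·-0.444 - (1)·2.200) / (4) = 1.589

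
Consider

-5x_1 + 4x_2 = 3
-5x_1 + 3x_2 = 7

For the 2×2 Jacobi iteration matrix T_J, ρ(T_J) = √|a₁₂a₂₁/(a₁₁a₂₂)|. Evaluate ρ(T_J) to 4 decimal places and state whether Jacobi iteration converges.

a₁₂a₂₁/(a₁₁a₂₂) = (4)·(-5) / ((-5)·(3)) = 1.333333
ρ = √|1.333333| = √1.333333 = 1.1547
ρ > 1, so Jacobi diverges

1.1547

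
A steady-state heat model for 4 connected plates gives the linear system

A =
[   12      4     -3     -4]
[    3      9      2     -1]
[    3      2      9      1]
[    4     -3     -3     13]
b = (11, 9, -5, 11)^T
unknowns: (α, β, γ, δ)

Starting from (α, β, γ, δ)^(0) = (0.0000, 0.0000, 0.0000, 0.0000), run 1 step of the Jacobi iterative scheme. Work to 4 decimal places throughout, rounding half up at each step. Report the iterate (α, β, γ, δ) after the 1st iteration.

(0.9167, 1.0000, -0.5556, 0.8462)

Iteration 1:
  α = (11 - (4)·0.0000 - (-3)·0.0000 - (-4)·0.0000) / (12) = 0.9167
  β = (9 - (3)·0.0000 - (2)·0.0000 - (-1)·0.0000) / (9) = 1.0000
  γ = (-5 - (3)·0.0000 - (2)·0.0000 - (1)·0.0000) / (9) = -0.5556
  δ = (11 - (4)·0.0000 - (-3)·0.0000 - (-3)·0.0000) / (13) = 0.8462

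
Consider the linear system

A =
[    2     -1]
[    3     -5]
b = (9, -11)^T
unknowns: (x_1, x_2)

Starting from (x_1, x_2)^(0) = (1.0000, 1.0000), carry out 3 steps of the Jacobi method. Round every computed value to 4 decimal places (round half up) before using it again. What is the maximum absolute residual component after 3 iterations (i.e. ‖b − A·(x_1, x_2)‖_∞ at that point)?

3.6000

Iteration 1:
  x_1 = (9 - (-1)·1.0000) / (2) = 5.0000
  x_2 = (-11 - (3)·1.0000) / (-5) = 2.8000
Iteration 2:
  x_1 = (9 - (-1)·2.8000) / (2) = 5.9000
  x_2 = (-11 - (3)·5.0000) / (-5) = 5.2000
Iteration 3:
  x_1 = (9 - (-1)·5.2000) / (2) = 7.1000
  x_2 = (-11 - (3)·5.9000) / (-5) = 5.7400
Residual b − A·x = (0.5400, -3.6000); ∞-norm = 3.6000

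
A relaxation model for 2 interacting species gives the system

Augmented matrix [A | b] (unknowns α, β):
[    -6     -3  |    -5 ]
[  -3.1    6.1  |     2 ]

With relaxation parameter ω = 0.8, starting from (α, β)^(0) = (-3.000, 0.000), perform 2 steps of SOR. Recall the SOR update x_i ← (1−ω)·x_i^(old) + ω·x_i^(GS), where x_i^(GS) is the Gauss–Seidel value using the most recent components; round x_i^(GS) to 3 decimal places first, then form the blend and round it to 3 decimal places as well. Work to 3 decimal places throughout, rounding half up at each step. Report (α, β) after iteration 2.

Iteration 1:
  α: GS value = (-5 - (-3)·0.000) / (-6) = 0.833;  α ← (1−ω)·-3.000 + ω·0.833 = 0.066
  β: GS value = (2 - (-3.1)·0.066) / (6.1) = 0.361;  β ← (1−ω)·0.000 + ω·0.361 = 0.289
Iteration 2:
  α: GS value = (-5 - (-3)·0.289) / (-6) = 0.689;  α ← (1−ω)·0.066 + ω·0.689 = 0.564
  β: GS value = (2 - (-3.1)·0.564) / (6.1) = 0.614;  β ← (1−ω)·0.289 + ω·0.614 = 0.549

(0.564, 0.549)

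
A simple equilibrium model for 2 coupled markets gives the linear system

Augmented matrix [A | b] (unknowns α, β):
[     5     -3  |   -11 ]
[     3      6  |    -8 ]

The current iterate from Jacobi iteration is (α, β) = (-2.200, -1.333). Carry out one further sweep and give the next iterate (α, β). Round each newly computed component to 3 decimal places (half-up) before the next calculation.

(-3.000, -0.233)

One sweep:
  α = (-11 - (-3)·-1.333) / (5) = -3.000
  β = (-8 - (3)·-2.200) / (6) = -0.233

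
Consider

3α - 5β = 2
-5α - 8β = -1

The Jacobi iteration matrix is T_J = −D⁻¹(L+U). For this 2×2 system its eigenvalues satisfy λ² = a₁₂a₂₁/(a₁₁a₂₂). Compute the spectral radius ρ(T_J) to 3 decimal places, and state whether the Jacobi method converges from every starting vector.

1.021

a₁₂a₂₁/(a₁₁a₂₂) = (-5)·(-5) / ((3)·(-8)) = -1.041667
ρ = √|-1.041667| = √1.041667 = 1.021
ρ > 1, so Jacobi diverges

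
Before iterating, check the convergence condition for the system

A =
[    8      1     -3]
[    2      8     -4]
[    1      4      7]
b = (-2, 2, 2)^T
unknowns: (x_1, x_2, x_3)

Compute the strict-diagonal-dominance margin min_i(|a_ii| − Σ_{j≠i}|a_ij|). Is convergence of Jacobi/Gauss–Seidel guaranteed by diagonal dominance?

2

row 1: |8| − (1+3) = 4
row 2: |8| − (2+4) = 2
row 3: |7| − (1+4) = 2
minimum over rows = 2 → strictly diagonally dominant (convergence guaranteed)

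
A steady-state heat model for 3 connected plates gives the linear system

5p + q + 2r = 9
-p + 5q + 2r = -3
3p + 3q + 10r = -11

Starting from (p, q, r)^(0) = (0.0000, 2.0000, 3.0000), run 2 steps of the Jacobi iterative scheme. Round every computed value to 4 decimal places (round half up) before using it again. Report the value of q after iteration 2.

0.1200

Iteration 1:
  p = (9 - (1)·2.0000 - (2)·3.0000) / (5) = 0.2000
  q = (-3 - (-1)·0.0000 - (2)·3.0000) / (5) = -1.8000
  r = (-11 - (3)·0.0000 - (3)·2.0000) / (10) = -1.7000
Iteration 2:
  p = (9 - (1)·-1.8000 - (2)·-1.7000) / (5) = 2.8400
  q = (-3 - (-1)·0.2000 - (2)·-1.7000) / (5) = 0.1200
  r = (-11 - (3)·0.2000 - (3)·-1.8000) / (10) = -0.6200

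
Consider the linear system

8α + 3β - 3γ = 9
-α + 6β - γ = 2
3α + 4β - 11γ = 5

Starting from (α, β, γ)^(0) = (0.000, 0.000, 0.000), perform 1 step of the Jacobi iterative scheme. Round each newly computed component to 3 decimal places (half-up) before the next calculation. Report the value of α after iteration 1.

1.125

Iteration 1:
  α = (9 - (3)·0.000 - (-3)·0.000) / (8) = 1.125
  β = (2 - (-1)·0.000 - (-1)·0.000) / (6) = 0.333
  γ = (5 - (3)·0.000 - (4)·0.000) / (-11) = -0.455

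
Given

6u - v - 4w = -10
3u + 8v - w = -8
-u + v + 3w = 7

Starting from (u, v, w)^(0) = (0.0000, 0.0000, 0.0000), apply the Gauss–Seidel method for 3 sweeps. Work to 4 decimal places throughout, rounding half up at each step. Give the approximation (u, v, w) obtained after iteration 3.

(-0.1807, -0.6352, 2.4848)

Iteration 1:
  u = (-10 - (-1)·0.0000 - (-4)·0.0000) / (6) = -1.6667
  v = (-8 - (3)·-1.6667 - (-1)·0.0000) / (8) = -0.3750
  w = (7 - (-1)·-1.6667 - (1)·-0.3750) / (3) = 1.9028
Iteration 2:
  u = (-10 - (-1)·-0.3750 - (-4)·1.9028) / (6) = -0.4606
  v = (-8 - (3)·-0.4606 - (-1)·1.9028) / (8) = -0.5894
  w = (7 - (-1)·-0.4606 - (1)·-0.5894) / (3) = 2.3763
Iteration 3:
  u = (-10 - (-1)·-0.5894 - (-4)·2.3763) / (6) = -0.1807
  v = (-8 - (3)·-0.1807 - (-1)·2.3763) / (8) = -0.6352
  w = (7 - (-1)·-0.1807 - (1)·-0.6352) / (3) = 2.4848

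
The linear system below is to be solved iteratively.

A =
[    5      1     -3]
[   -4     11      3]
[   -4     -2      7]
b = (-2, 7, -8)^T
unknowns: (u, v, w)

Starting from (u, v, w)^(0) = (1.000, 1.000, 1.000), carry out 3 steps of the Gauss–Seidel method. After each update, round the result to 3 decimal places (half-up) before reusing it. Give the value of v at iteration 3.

Iteration 1:
  u = (-2 - (1)·1.000 - (-3)·1.000) / (5) = 0.000
  v = (7 - (-4)·0.000 - (3)·1.000) / (11) = 0.364
  w = (-8 - (-4)·0.000 - (-2)·0.364) / (7) = -1.039
Iteration 2:
  u = (-2 - (1)·0.364 - (-3)·-1.039) / (5) = -1.096
  v = (7 - (-4)·-1.096 - (3)·-1.039) / (11) = 0.521
  w = (-8 - (-4)·-1.096 - (-2)·0.521) / (7) = -1.620
Iteration 3:
  u = (-2 - (1)·0.521 - (-3)·-1.620) / (5) = -1.476
  v = (7 - (-4)·-1.476 - (3)·-1.620) / (11) = 0.541
  w = (-8 - (-4)·-1.476 - (-2)·0.541) / (7) = -1.832

0.541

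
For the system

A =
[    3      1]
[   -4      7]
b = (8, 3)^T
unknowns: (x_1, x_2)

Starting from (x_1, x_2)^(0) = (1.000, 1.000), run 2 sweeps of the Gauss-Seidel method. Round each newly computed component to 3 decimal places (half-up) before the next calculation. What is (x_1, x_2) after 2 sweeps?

Iteration 1:
  x_1 = (8 - (1)·1.000) / (3) = 2.333
  x_2 = (3 - (-4)·2.333) / (7) = 1.762
Iteration 2:
  x_1 = (8 - (1)·1.762) / (3) = 2.079
  x_2 = (3 - (-4)·2.079) / (7) = 1.617

(2.079, 1.617)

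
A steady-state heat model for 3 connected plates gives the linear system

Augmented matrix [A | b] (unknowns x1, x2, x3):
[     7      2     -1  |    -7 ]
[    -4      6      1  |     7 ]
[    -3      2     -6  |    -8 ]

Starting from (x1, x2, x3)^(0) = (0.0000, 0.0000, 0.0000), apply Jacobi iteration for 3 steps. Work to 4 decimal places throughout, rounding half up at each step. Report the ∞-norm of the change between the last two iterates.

Iteration 1:
  x1 = (-7 - (2)·0.0000 - (-1)·0.0000) / (7) = -1.0000
  x2 = (7 - (-4)·0.0000 - (1)·0.0000) / (6) = 1.1667
  x3 = (-8 - (-3)·0.0000 - (2)·0.0000) / (-6) = 1.3333
Iteration 2:
  x1 = (-7 - (2)·1.1667 - (-1)·1.3333) / (7) = -1.1429
  x2 = (7 - (-4)·-1.0000 - (1)·1.3333) / (6) = 0.2778
  x3 = (-8 - (-3)·-1.0000 - (2)·1.1667) / (-6) = 2.2222
Iteration 3:
  x1 = (-7 - (2)·0.2778 - (-1)·2.2222) / (7) = -0.7619
  x2 = (7 - (-4)·-1.1429 - (1)·2.2222) / (6) = 0.0344
  x3 = (-8 - (-3)·-1.1429 - (2)·0.2778) / (-6) = 1.9974
Change: (0.3810, -0.2434, -0.2248) → max |·| = 0.3810

0.3810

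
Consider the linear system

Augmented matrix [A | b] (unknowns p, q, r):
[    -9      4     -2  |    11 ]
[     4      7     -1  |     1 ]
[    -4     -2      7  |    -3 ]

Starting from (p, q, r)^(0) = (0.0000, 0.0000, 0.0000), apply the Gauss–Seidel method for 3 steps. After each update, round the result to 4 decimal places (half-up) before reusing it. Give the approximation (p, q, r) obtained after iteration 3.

Iteration 1:
  p = (11 - (4)·0.0000 - (-2)·0.0000) / (-9) = -1.2222
  q = (1 - (4)·-1.2222 - (-1)·0.0000) / (7) = 0.8413
  r = (-3 - (-4)·-1.2222 - (-2)·0.8413) / (7) = -0.8866
Iteration 2:
  p = (11 - (4)·0.8413 - (-2)·-0.8866) / (-9) = -0.6513
  q = (1 - (4)·-0.6513 - (-1)·-0.8866) / (7) = 0.3884
  r = (-3 - (-4)·-0.6513 - (-2)·0.3884) / (7) = -0.6898
Iteration 3:
  p = (11 - (4)·0.3884 - (-2)·-0.6898) / (-9) = -0.8963
  q = (1 - (4)·-0.8963 - (-1)·-0.6898) / (7) = 0.5565
  r = (-3 - (-4)·-0.8963 - (-2)·0.5565) / (7) = -0.7817

(-0.8963, 0.5565, -0.7817)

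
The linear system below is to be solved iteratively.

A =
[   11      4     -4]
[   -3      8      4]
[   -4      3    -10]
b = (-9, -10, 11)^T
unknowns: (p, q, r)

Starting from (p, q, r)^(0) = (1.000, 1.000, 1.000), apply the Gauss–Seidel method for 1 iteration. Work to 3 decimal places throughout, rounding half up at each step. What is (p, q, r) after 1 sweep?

(-0.818, -2.057, -1.390)

Iteration 1:
  p = (-9 - (4)·1.000 - (-4)·1.000) / (11) = -0.818
  q = (-10 - (-3)·-0.818 - (4)·1.000) / (8) = -2.057
  r = (11 - (-4)·-0.818 - (3)·-2.057) / (-10) = -1.390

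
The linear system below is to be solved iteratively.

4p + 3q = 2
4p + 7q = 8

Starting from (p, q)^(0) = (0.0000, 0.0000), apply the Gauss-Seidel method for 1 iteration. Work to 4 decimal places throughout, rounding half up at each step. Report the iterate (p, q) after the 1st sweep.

Iteration 1:
  p = (2 - (3)·0.0000) / (4) = 0.5000
  q = (8 - (4)·0.5000) / (7) = 0.8571

(0.5000, 0.8571)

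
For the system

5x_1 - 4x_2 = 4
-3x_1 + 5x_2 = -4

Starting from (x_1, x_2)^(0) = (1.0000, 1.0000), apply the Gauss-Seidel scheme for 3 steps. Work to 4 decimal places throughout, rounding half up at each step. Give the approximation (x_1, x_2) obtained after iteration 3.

Iteration 1:
  x_1 = (4 - (-4)·1.0000) / (5) = 1.6000
  x_2 = (-4 - (-3)·1.6000) / (5) = 0.1600
Iteration 2:
  x_1 = (4 - (-4)·0.1600) / (5) = 0.9280
  x_2 = (-4 - (-3)·0.9280) / (5) = -0.2432
Iteration 3:
  x_1 = (4 - (-4)·-0.2432) / (5) = 0.6054
  x_2 = (-4 - (-3)·0.6054) / (5) = -0.4368

(0.6054, -0.4368)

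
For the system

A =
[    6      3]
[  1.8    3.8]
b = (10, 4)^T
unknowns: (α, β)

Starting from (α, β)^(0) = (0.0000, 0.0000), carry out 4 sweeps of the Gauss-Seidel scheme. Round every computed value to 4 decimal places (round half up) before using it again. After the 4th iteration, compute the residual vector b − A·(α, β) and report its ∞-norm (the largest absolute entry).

Iteration 1:
  α = (10 - (3)·0.0000) / (6) = 1.6667
  β = (4 - (1.8)·1.6667) / (3.8) = 0.2631
Iteration 2:
  α = (10 - (3)·0.2631) / (6) = 1.5351
  β = (4 - (1.8)·1.5351) / (3.8) = 0.3255
Iteration 3:
  α = (10 - (3)·0.3255) / (6) = 1.5039
  β = (4 - (1.8)·1.5039) / (3.8) = 0.3403
Iteration 4:
  α = (10 - (3)·0.3403) / (6) = 1.4965
  β = (4 - (1.8)·1.4965) / (3.8) = 0.3438
Residual b − A·x = (-0.0104, -0.0001); ∞-norm = 0.0104

0.0104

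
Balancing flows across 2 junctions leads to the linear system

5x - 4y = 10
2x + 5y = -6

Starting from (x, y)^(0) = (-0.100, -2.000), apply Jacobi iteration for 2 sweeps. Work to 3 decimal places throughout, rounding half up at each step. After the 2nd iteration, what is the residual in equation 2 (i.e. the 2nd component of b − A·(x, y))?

Iteration 1:
  x = (10 - (-4)·-2.000) / (5) = 0.400
  y = (-6 - (2)·-0.100) / (5) = -1.160
Iteration 2:
  x = (10 - (-4)·-1.160) / (5) = 1.072
  y = (-6 - (2)·0.400) / (5) = -1.360
Residual b − A·x = (-0.800, -1.344)

-1.344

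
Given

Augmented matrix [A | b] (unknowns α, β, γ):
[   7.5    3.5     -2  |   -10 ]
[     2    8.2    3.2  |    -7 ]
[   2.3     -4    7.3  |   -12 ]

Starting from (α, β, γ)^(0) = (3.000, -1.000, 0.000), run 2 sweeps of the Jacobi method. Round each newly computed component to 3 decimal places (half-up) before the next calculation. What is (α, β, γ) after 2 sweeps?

(-1.430, 0.582, -2.239)

Iteration 1:
  α = (-10 - (3.5)·-1.000 - (-2)·0.000) / (7.5) = -0.867
  β = (-7 - (2)·3.000 - (3.2)·0.000) / (8.2) = -1.585
  γ = (-12 - (2.3)·3.000 - (-4)·-1.000) / (7.3) = -3.137
Iteration 2:
  α = (-10 - (3.5)·-1.585 - (-2)·-3.137) / (7.5) = -1.430
  β = (-7 - (2)·-0.867 - (3.2)·-3.137) / (8.2) = 0.582
  γ = (-12 - (2.3)·-0.867 - (-4)·-1.585) / (7.3) = -2.239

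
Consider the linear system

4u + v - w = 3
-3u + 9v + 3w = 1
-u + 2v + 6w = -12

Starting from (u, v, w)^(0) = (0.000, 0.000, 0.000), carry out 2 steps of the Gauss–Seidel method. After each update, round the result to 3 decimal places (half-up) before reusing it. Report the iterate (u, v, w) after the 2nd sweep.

(0.161, 0.830, -2.250)

Iteration 1:
  u = (3 - (1)·0.000 - (-1)·0.000) / (4) = 0.750
  v = (1 - (-3)·0.750 - (3)·0.000) / (9) = 0.361
  w = (-12 - (-1)·0.750 - (2)·0.361) / (6) = -1.995
Iteration 2:
  u = (3 - (1)·0.361 - (-1)·-1.995) / (4) = 0.161
  v = (1 - (-3)·0.161 - (3)·-1.995) / (9) = 0.830
  w = (-12 - (-1)·0.161 - (2)·0.830) / (6) = -2.250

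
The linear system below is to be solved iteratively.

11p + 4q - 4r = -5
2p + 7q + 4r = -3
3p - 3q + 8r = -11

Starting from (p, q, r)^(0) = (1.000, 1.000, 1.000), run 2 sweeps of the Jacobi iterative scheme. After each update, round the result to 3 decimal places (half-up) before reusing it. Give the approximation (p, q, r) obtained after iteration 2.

Iteration 1:
  p = (-5 - (4)·1.000 - (-4)·1.000) / (11) = -0.455
  q = (-3 - (2)·1.000 - (4)·1.000) / (7) = -1.286
  r = (-11 - (3)·1.000 - (-3)·1.000) / (8) = -1.375
Iteration 2:
  p = (-5 - (4)·-1.286 - (-4)·-1.375) / (11) = -0.487
  q = (-3 - (2)·-0.455 - (4)·-1.375) / (7) = 0.487
  r = (-11 - (3)·-0.455 - (-3)·-1.286) / (8) = -1.687

(-0.487, 0.487, -1.687)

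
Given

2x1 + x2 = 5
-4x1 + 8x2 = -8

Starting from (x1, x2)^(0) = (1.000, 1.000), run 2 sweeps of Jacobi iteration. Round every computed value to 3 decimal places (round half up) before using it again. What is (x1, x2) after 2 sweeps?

Iteration 1:
  x1 = (5 - (1)·1.000) / (2) = 2.000
  x2 = (-8 - (-4)·1.000) / (8) = -0.500
Iteration 2:
  x1 = (5 - (1)·-0.500) / (2) = 2.750
  x2 = (-8 - (-4)·2.000) / (8) = 0.000

(2.750, 0.000)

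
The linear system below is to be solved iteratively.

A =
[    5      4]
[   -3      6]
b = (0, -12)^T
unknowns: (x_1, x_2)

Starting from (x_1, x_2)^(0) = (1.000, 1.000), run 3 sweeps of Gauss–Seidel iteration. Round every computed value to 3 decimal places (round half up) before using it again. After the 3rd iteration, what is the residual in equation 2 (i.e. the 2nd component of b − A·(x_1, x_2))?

Iteration 1:
  x_1 = (0 - (4)·1.000) / (5) = -0.800
  x_2 = (-12 - (-3)·-0.800) / (6) = -2.400
Iteration 2:
  x_1 = (0 - (4)·-2.400) / (5) = 1.920
  x_2 = (-12 - (-3)·1.920) / (6) = -1.040
Iteration 3:
  x_1 = (0 - (4)·-1.040) / (5) = 0.832
  x_2 = (-12 - (-3)·0.832) / (6) = -1.584
Residual b − A·x = (2.176, 0.000)

0.000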